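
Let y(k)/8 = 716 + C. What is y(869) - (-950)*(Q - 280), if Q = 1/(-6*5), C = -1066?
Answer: -806495/3 ≈ -2.6883e+5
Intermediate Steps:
Q = -1/30 (Q = 1/(-30) = -1/30 ≈ -0.033333)
y(k) = -2800 (y(k) = 8*(716 - 1066) = 8*(-350) = -2800)
y(869) - (-950)*(Q - 280) = -2800 - (-950)*(-1/30 - 280) = -2800 - (-950)*(-8401)/30 = -2800 - 1*798095/3 = -2800 - 798095/3 = -806495/3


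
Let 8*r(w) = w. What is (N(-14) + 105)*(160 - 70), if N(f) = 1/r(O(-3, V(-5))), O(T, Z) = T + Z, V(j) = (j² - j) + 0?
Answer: 28430/3 ≈ 9476.7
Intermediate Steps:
V(j) = j² - j
r(w) = w/8
N(f) = 8/27 (N(f) = 1/((-3 - 5*(-1 - 5))/8) = 1/((-3 - 5*(-6))/8) = 1/((-3 + 30)/8) = 1/((⅛)*27) = 1/(27/8) = 8/27)
(N(-14) + 105)*(160 - 70) = (8/27 + 105)*(160 - 70) = (2843/27)*90 = 28430/3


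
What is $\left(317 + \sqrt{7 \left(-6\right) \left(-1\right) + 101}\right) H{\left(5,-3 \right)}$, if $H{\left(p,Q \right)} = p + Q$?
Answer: $634 + 2 \sqrt{143} \approx 657.92$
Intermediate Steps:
$H{\left(p,Q \right)} = Q + p$
$\left(317 + \sqrt{7 \left(-6\right) \left(-1\right) + 101}\right) H{\left(5,-3 \right)} = \left(317 + \sqrt{7 \left(-6\right) \left(-1\right) + 101}\right) \left(-3 + 5\right) = \left(317 + \sqrt{\left(-42\right) \left(-1\right) + 101}\right) 2 = \left(317 + \sqrt{42 + 101}\right) 2 = \left(317 + \sqrt{143}\right) 2 = 634 + 2 \sqrt{143}$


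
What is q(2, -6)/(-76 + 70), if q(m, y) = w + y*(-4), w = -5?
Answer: -19/6 ≈ -3.1667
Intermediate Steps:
q(m, y) = -5 - 4*y (q(m, y) = -5 + y*(-4) = -5 - 4*y)
q(2, -6)/(-76 + 70) = (-5 - 4*(-6))/(-76 + 70) = (-5 + 24)/(-6) = 19*(-⅙) = -19/6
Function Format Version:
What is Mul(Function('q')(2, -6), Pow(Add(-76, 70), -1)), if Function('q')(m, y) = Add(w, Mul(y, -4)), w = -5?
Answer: Rational(-19, 6) ≈ -3.1667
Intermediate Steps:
Function('q')(m, y) = Add(-5, Mul(-4, y)) (Function('q')(m, y) = Add(-5, Mul(y, -4)) = Add(-5, Mul(-4, y)))
Mul(Function('q')(2, -6), Pow(Add(-76, 70), -1)) = Mul(Add(-5, Mul(-4, -6)), Pow(Add(-76, 70), -1)) = Mul(Add(-5, 24), Pow(-6, -1)) = Mul(19, Rational(-1, 6)) = Rational(-19, 6)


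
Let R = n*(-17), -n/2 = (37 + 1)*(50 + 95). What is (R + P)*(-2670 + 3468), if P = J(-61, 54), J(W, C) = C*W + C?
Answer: 146911800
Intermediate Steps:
n = -11020 (n = -2*(37 + 1)*(50 + 95) = -76*145 = -2*5510 = -11020)
R = 187340 (R = -11020*(-17) = 187340)
J(W, C) = C + C*W
P = -3240 (P = 54*(1 - 61) = 54*(-60) = -3240)
(R + P)*(-2670 + 3468) = (187340 - 3240)*(-2670 + 3468) = 184100*798 = 146911800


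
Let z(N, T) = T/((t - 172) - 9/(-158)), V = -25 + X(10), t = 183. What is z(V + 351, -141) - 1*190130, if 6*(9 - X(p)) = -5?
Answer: -332179388/1747 ≈ -1.9014e+5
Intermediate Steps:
X(p) = 59/6 (X(p) = 9 - 1/6*(-5) = 9 + 5/6 = 59/6)
V = -91/6 (V = -25 + 59/6 = -91/6 ≈ -15.167)
z(N, T) = 158*T/1747 (z(N, T) = T/((183 - 172) - 9/(-158)) = T/(11 - 9*(-1/158)) = T/(11 + 9/158) = T/(1747/158) = T*(158/1747) = 158*T/1747)
z(V + 351, -141) - 1*190130 = (158/1747)*(-141) - 1*190130 = -22278/1747 - 190130 = -332179388/1747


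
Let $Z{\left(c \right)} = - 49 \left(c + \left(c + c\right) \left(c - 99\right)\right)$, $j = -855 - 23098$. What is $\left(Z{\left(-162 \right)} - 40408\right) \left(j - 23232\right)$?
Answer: $197049561610$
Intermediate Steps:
$j = -23953$ ($j = -855 - 23098 = -23953$)
$Z{\left(c \right)} = - 49 c - 98 c \left(-99 + c\right)$ ($Z{\left(c \right)} = - 49 \left(c + 2 c \left(-99 + c\right)\right) = - 49 c - 98 c \left(-99 + c\right)$)
$\left(Z{\left(-162 \right)} - 40408\right) \left(j - 23232\right) = \left(49 \left(-162\right) \left(197 - -324\right) - 40408\right) \left(-23953 - 23232\right) = \left(49 \left(-162\right) \left(197 + 324\right) - 40408\right) \left(-47185\right) = \left(49 \left(-162\right) 521 - 40408\right) \left(-47185\right) = \left(-4135698 - 40408\right) \left(-47185\right) = \left(-4176106\right) \left(-47185\right) = 197049561610$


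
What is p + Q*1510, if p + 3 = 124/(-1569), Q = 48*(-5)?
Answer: -568610431/1569 ≈ -3.6240e+5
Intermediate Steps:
Q = -240
p = -4831/1569 (p = -3 + 124/(-1569) = -3 + 124*(-1/1569) = -3 - 124/1569 = -4831/1569 ≈ -3.0790)
p + Q*1510 = -4831/1569 - 240*1510 = -4831/1569 - 362400 = -568610431/1569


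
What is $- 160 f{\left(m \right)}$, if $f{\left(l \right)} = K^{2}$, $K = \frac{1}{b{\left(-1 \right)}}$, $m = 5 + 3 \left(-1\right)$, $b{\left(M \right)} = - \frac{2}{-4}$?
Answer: $-640$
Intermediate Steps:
$b{\left(M \right)} = \frac{1}{2}$ ($b{\left(M \right)} = \left(-2\right) \left(- \frac{1}{4}\right) = \frac{1}{2}$)
$m = 2$ ($m = 5 - 3 = 2$)
$K = 2$ ($K = \frac{1}{\frac{1}{2}} = 2$)
$f{\left(l \right)} = 4$ ($f{\left(l \right)} = 2^{2} = 4$)
$- 160 f{\left(m \right)} = \left(-160\right) 4 = -640$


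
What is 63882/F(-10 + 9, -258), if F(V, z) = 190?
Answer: 31941/95 ≈ 336.22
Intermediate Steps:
63882/F(-10 + 9, -258) = 63882/190 = 63882*(1/190) = 31941/95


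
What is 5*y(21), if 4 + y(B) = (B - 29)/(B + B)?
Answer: -440/21 ≈ -20.952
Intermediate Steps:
y(B) = -4 + (-29 + B)/(2*B) (y(B) = -4 + (B - 29)/(B + B) = -4 + (-29 + B)/((2*B)) = -4 + (-29 + B)*(1/(2*B)) = -4 + (-29 + B)/(2*B))
5*y(21) = 5*((½)*(-29 - 7*21)/21) = 5*((½)*(1/21)*(-29 - 147)) = 5*((½)*(1/21)*(-176)) = 5*(-88/21) = -440/21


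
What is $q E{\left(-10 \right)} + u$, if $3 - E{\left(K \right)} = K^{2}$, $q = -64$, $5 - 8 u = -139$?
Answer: $6226$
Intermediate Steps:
$u = 18$ ($u = \frac{5}{8} - - \frac{139}{8} = \frac{5}{8} + \frac{139}{8} = 18$)
$E{\left(K \right)} = 3 - K^{2}$
$q E{\left(-10 \right)} + u = - 64 \left(3 - \left(-10\right)^{2}\right) + 18 = - 64 \left(3 - 100\right) + 18 = \left(-64\right) \left(-97\right) + 18 = 6208 + 18 = 6226$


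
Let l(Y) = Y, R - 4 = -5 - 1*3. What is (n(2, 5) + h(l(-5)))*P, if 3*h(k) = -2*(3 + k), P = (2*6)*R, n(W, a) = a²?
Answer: -1264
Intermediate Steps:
R = -4 (R = 4 + (-5 - 1*3) = 4 + (-5 - 3) = 4 - 8 = -4)
P = -48 (P = (2*6)*(-4) = 12*(-4) = -48)
h(k) = -2 - 2*k/3 (h(k) = (-2*(3 + k))/3 = (-6 - 2*k)/3 = -2 - 2*k/3)
(n(2, 5) + h(l(-5)))*P = (5² + (-2 - ⅔*(-5)))*(-48) = (25 + (-2 + 10/3))*(-48) = (25 + 4/3)*(-48) = (79/3)*(-48) = -1264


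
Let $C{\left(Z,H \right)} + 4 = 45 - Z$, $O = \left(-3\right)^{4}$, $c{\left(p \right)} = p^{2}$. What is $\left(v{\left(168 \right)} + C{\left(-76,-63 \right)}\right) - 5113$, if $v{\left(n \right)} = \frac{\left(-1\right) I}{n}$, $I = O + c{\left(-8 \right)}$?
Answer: $- \frac{839473}{168} \approx -4996.9$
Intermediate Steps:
$O = 81$
$I = 145$ ($I = 81 + \left(-8\right)^{2} = 81 + 64 = 145$)
$C{\left(Z,H \right)} = 41 - Z$ ($C{\left(Z,H \right)} = -4 - \left(-45 + Z\right) = 41 - Z$)
$v{\left(n \right)} = - \frac{145}{n}$ ($v{\left(n \right)} = \frac{\left(-1\right) 145}{n} = - \frac{145}{n}$)
$\left(v{\left(168 \right)} + C{\left(-76,-63 \right)}\right) - 5113 = \left(- \frac{145}{168} + \left(41 - -76\right)\right) - 5113 = \left(\left(-145\right) \frac{1}{168} + \left(41 + 76\right)\right) - 5113 = \left(- \frac{145}{168} + 117\right) - 5113 = \frac{19511}{168} - 5113 = - \frac{839473}{168}$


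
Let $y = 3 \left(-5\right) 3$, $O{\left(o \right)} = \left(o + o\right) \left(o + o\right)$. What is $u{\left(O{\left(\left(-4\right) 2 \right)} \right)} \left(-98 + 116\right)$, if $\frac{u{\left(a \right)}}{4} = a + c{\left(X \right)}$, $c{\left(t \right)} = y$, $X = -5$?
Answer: $15192$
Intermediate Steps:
$O{\left(o \right)} = 4 o^{2}$ ($O{\left(o \right)} = 2 o 2 o = 4 o^{2}$)
$y = -45$ ($y = \left(-15\right) 3 = -45$)
$c{\left(t \right)} = -45$
$u{\left(a \right)} = -180 + 4 a$ ($u{\left(a \right)} = 4 \left(a - 45\right) = 4 \left(-45 + a\right) = -180 + 4 a$)
$u{\left(O{\left(\left(-4\right) 2 \right)} \right)} \left(-98 + 116\right) = \left(-180 + 4 \cdot 4 \left(\left(-4\right) 2\right)^{2}\right) \left(-98 + 116\right) = \left(-180 + 4 \cdot 4 \left(-8\right)^{2}\right) 18 = \left(-180 + 4 \cdot 4 \cdot 64\right) 18 = \left(-180 + 4 \cdot 256\right) 18 = \left(-180 + 1024\right) 18 = 844 \cdot 18 = 15192$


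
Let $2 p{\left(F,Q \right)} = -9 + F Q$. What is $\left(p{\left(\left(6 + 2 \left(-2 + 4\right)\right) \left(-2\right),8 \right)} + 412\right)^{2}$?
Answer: $\frac{429025}{4} \approx 1.0726 \cdot 10^{5}$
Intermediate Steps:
$p{\left(F,Q \right)} = - \frac{9}{2} + \frac{F Q}{2}$ ($p{\left(F,Q \right)} = \frac{-9 + F Q}{2} = - \frac{9}{2} + \frac{F Q}{2}$)
$\left(p{\left(\left(6 + 2 \left(-2 + 4\right)\right) \left(-2\right),8 \right)} + 412\right)^{2} = \left(\left(- \frac{9}{2} + \frac{1}{2} \left(6 + 2 \left(-2 + 4\right)\right) \left(-2\right) 8\right) + 412\right)^{2} = \left(\left(- \frac{9}{2} + \frac{1}{2} \left(6 + 2 \cdot 2\right) \left(-2\right) 8\right) + 412\right)^{2} = \left(\left(- \frac{9}{2} + \frac{1}{2} \left(6 + 4\right) \left(-2\right) 8\right) + 412\right)^{2} = \left(\left(- \frac{9}{2} + \frac{1}{2} \cdot 10 \left(-2\right) 8\right) + 412\right)^{2} = \left(\left(- \frac{9}{2} + \frac{1}{2} \left(-20\right) 8\right) + 412\right)^{2} = \left(\left(- \frac{9}{2} - 80\right) + 412\right)^{2} = \left(- \frac{169}{2} + 412\right)^{2} = \left(\frac{655}{2}\right)^{2} = \frac{429025}{4}$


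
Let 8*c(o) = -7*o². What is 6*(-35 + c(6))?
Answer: -399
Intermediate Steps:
c(o) = -7*o²/8 (c(o) = (-7*o²)/8 = -7*o²/8)
6*(-35 + c(6)) = 6*(-35 - 7/8*6²) = 6*(-35 - 7/8*36) = 6*(-35 - 63/2) = 6*(-133/2) = -399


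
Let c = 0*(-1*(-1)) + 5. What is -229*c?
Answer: -1145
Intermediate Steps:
c = 5 (c = 0*1 + 5 = 0 + 5 = 5)
-229*c = -229*5 = -1145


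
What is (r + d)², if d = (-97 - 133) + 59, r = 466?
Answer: 87025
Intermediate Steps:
d = -171 (d = -230 + 59 = -171)
(r + d)² = (466 - 171)² = 295² = 87025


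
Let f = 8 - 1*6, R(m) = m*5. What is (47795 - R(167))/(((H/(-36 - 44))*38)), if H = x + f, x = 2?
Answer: -469600/19 ≈ -24716.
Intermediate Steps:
R(m) = 5*m
f = 2 (f = 8 - 6 = 2)
H = 4 (H = 2 + 2 = 4)
(47795 - R(167))/(((H/(-36 - 44))*38)) = (47795 - 5*167)/(((4/(-36 - 44))*38)) = (47795 - 1*835)/(((4/(-80))*38)) = (47795 - 835)/((-1/80*4*38)) = 46960/((-1/20*38)) = 46960/(-19/10) = 46960*(-10/19) = -469600/19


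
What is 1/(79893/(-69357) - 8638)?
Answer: -23119/199728553 ≈ -0.00011575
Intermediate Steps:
1/(79893/(-69357) - 8638) = 1/(79893*(-1/69357) - 8638) = 1/(-26631/23119 - 8638) = 1/(-199728553/23119) = -23119/199728553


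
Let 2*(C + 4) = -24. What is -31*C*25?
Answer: 12400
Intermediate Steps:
C = -16 (C = -4 + (½)*(-24) = -4 - 12 = -16)
-31*C*25 = -31*(-16)*25 = 496*25 = 12400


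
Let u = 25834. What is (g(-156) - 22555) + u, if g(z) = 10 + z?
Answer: 3133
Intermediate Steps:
(g(-156) - 22555) + u = ((10 - 156) - 22555) + 25834 = (-146 - 22555) + 25834 = -22701 + 25834 = 3133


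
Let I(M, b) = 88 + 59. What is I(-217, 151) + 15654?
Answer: 15801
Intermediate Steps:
I(M, b) = 147
I(-217, 151) + 15654 = 147 + 15654 = 15801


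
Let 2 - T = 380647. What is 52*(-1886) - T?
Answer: 282573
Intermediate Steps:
T = -380645 (T = 2 - 1*380647 = 2 - 380647 = -380645)
52*(-1886) - T = 52*(-1886) - 1*(-380645) = -98072 + 380645 = 282573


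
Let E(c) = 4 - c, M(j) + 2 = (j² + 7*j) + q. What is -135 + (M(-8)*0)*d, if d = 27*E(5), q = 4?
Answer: -135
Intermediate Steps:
M(j) = 2 + j² + 7*j (M(j) = -2 + ((j² + 7*j) + 4) = -2 + (4 + j² + 7*j) = 2 + j² + 7*j)
d = -27 (d = 27*(4 - 1*5) = 27*(4 - 5) = 27*(-1) = -27)
-135 + (M(-8)*0)*d = -135 + ((2 + (-8)² + 7*(-8))*0)*(-27) = -135 + ((2 + 64 - 56)*0)*(-27) = -135 + (10*0)*(-27) = -135 + 0*(-27) = -135 + 0 = -135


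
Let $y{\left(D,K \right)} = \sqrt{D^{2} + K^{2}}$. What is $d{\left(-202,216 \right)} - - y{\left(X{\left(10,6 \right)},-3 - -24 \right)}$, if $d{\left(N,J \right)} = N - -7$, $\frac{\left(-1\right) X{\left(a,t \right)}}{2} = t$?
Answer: $-195 + 3 \sqrt{65} \approx -170.81$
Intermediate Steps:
$X{\left(a,t \right)} = - 2 t$
$d{\left(N,J \right)} = 7 + N$ ($d{\left(N,J \right)} = N + 7 = 7 + N$)
$d{\left(-202,216 \right)} - - y{\left(X{\left(10,6 \right)},-3 - -24 \right)} = \left(7 - 202\right) - - \sqrt{\left(\left(-2\right) 6\right)^{2} + \left(-3 - -24\right)^{2}} = -195 - - \sqrt{\left(-12\right)^{2} + \left(-3 + 24\right)^{2}} = -195 - - \sqrt{144 + 21^{2}} = -195 - - \sqrt{144 + 441} = -195 - - \sqrt{585} = -195 - - 3 \sqrt{65} = -195 + 3 \sqrt{65}$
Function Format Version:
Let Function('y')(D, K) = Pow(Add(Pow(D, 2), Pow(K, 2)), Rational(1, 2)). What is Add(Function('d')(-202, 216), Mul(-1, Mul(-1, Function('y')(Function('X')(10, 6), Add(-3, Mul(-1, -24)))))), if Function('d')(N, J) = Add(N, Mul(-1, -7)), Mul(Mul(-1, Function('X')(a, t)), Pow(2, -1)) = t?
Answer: Add(-195, Mul(3, Pow(65, Rational(1, 2)))) ≈ -170.81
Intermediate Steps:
Function('X')(a, t) = Mul(-2, t)
Function('d')(N, J) = Add(7, N) (Function('d')(N, J) = Add(N, 7) = Add(7, N))
Add(Function('d')(-202, 216), Mul(-1, Mul(-1, Function('y')(Function('X')(10, 6), Add(-3, Mul(-1, -24)))))) = Add(Add(7, -202), Mul(-1, Mul(-1, Pow(Add(Pow(Mul(-2, 6), 2), Pow(Add(-3, Mul(-1, -24)), 2)), Rational(1, 2))))) = Add(-195, Mul(-1, Mul(-1, Pow(Add(Pow(-12, 2), Pow(Add(-3, 24), 2)), Rational(1, 2))))) = Add(-195, Mul(-1, Mul(-1, Pow(Add(144, Pow(21, 2)), Rational(1, 2))))) = Add(-195, Mul(-1, Mul(-1, Pow(Add(144, 441), Rational(1, 2))))) = Add(-195, Mul(-1, Mul(-1, Pow(585, Rational(1, 2))))) = Add(-195, Mul(-1, Mul(-1, Mul(3, Pow(65, Rational(1, 2)))))) = Add(-195, Mul(-1, Mul(-3, Pow(65, Rational(1, 2))))) = Add(-195, Mul(3, Pow(65, Rational(1, 2))))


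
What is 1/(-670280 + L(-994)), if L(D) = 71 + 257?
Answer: -1/669952 ≈ -1.4926e-6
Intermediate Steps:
L(D) = 328
1/(-670280 + L(-994)) = 1/(-670280 + 328) = 1/(-669952) = -1/669952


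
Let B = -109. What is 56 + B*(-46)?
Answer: 5070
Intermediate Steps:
56 + B*(-46) = 56 - 109*(-46) = 56 + 5014 = 5070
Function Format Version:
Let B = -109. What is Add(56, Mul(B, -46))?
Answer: 5070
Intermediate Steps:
Add(56, Mul(B, -46)) = Add(56, Mul(-109, -46)) = Add(56, 5014) = 5070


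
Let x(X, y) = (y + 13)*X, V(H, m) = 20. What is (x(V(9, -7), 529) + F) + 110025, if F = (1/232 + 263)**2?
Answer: 10228512049/53824 ≈ 1.9004e+5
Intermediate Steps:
x(X, y) = X*(13 + y) (x(X, y) = (13 + y)*X = X*(13 + y))
F = 3723074289/53824 (F = (1/232 + 263)**2 = (61017/232)**2 = 3723074289/53824 ≈ 69171.)
(x(V(9, -7), 529) + F) + 110025 = (20*(13 + 529) + 3723074289/53824) + 110025 = (20*542 + 3723074289/53824) + 110025 = (10840 + 3723074289/53824) + 110025 = 4306526449/53824 + 110025 = 10228512049/53824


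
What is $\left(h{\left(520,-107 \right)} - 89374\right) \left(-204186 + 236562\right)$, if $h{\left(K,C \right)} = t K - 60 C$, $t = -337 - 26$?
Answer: $-8797012464$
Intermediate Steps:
$t = -363$ ($t = -337 - 26 = -363$)
$h{\left(K,C \right)} = - 363 K - 60 C$
$\left(h{\left(520,-107 \right)} - 89374\right) \left(-204186 + 236562\right) = \left(\left(\left(-363\right) 520 - -6420\right) - 89374\right) \left(-204186 + 236562\right) = \left(\left(-188760 + 6420\right) - 89374\right) 32376 = \left(-182340 - 89374\right) 32376 = \left(-271714\right) 32376 = -8797012464$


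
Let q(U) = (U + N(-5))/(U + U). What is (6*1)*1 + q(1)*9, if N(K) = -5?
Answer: -12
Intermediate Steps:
q(U) = (-5 + U)/(2*U) (q(U) = (U - 5)/(U + U) = (-5 + U)/((2*U)) = (-5 + U)*(1/(2*U)) = (-5 + U)/(2*U))
(6*1)*1 + q(1)*9 = (6*1)*1 + ((½)*(-5 + 1)/1)*9 = 6*1 + ((½)*1*(-4))*9 = 6 - 2*9 = 6 - 18 = -12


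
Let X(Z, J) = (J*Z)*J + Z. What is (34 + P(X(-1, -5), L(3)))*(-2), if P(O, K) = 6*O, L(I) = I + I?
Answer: 244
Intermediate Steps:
L(I) = 2*I
X(Z, J) = Z + Z*J² (X(Z, J) = Z*J² + Z = Z + Z*J²)
(34 + P(X(-1, -5), L(3)))*(-2) = (34 + 6*(-(1 + (-5)²)))*(-2) = (34 + 6*(-(1 + 25)))*(-2) = (34 + 6*(-1*26))*(-2) = (34 + 6*(-26))*(-2) = (34 - 156)*(-2) = -122*(-2) = 244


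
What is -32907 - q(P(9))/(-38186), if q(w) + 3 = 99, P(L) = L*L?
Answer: -628293303/19093 ≈ -32907.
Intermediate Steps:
P(L) = L²
q(w) = 96 (q(w) = -3 + 99 = 96)
-32907 - q(P(9))/(-38186) = -32907 - 96/(-38186) = -32907 - 96*(-1)/38186 = -32907 - 1*(-48/19093) = -32907 + 48/19093 = -628293303/19093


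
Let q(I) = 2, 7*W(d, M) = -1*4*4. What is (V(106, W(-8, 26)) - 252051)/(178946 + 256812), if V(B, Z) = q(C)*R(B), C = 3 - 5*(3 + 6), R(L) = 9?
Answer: -252033/435758 ≈ -0.57838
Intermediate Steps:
C = -42 (C = 3 - 5*9 = 3 - 1*45 = 3 - 45 = -42)
W(d, M) = -16/7 (W(d, M) = (-1*4*4)/7 = (-4*4)/7 = (⅐)*(-16) = -16/7)
V(B, Z) = 18 (V(B, Z) = 2*9 = 18)
(V(106, W(-8, 26)) - 252051)/(178946 + 256812) = (18 - 252051)/(178946 + 256812) = -252033/435758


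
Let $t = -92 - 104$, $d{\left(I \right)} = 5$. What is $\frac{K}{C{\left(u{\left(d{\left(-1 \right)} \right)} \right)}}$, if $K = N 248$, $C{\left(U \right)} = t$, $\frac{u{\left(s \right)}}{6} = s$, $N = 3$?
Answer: $- \frac{186}{49} \approx -3.7959$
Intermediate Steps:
$t = -196$
$u{\left(s \right)} = 6 s$
$C{\left(U \right)} = -196$
$K = 744$ ($K = 3 \cdot 248 = 744$)
$\frac{K}{C{\left(u{\left(d{\left(-1 \right)} \right)} \right)}} = \frac{744}{-196} = 744 \left(- \frac{1}{196}\right) = - \frac{186}{49}$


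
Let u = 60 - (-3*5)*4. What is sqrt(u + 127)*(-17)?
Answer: -17*sqrt(247) ≈ -267.18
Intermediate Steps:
u = 120 (u = 60 - (-15)*4 = 60 - 1*(-60) = 60 + 60 = 120)
sqrt(u + 127)*(-17) = sqrt(120 + 127)*(-17) = sqrt(247)*(-17) = -17*sqrt(247)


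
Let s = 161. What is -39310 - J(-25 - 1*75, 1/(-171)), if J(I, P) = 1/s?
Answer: -6328911/161 ≈ -39310.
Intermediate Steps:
J(I, P) = 1/161
-39310 - J(-25 - 1*75, 1/(-171)) = -39310 - 1*1/161 = -39310 - 1/161 = -6328911/161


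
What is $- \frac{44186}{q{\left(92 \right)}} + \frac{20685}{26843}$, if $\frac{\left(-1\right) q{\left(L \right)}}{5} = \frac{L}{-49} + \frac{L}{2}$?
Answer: $\frac{29170879976}{145086415} \approx 201.06$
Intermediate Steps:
$q{\left(L \right)} = - \frac{235 L}{98}$ ($q{\left(L \right)} = - 5 \left(\frac{L}{-49} + \frac{L}{2}\right) = - 5 \left(L \left(- \frac{1}{49}\right) + L \frac{1}{2}\right) = - 5 \left(- \frac{L}{49} + \frac{L}{2}\right) = - 5 \frac{47 L}{98} = - \frac{235 L}{98}$)
$- \frac{44186}{q{\left(92 \right)}} + \frac{20685}{26843} = - \frac{44186}{\left(- \frac{235}{98}\right) 92} + \frac{20685}{26843} = - \frac{44186}{- \frac{10810}{49}} + 20685 \cdot \frac{1}{26843} = \left(-44186\right) \left(- \frac{49}{10810}\right) + \frac{20685}{26843} = \frac{1082557}{5405} + \frac{20685}{26843} = \frac{29170879976}{145086415}$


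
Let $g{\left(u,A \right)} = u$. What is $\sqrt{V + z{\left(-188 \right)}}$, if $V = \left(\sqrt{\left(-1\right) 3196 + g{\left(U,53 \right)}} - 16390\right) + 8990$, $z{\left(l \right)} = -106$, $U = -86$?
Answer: $\sqrt{-7506 + i \sqrt{3282}} \approx 0.3306 + 86.638 i$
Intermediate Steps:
$V = -7400 + i \sqrt{3282}$ ($V = \left(\sqrt{\left(-1\right) 3196 - 86} - 16390\right) + 8990 = \left(\sqrt{-3196 - 86} - 16390\right) + 8990 = \left(\sqrt{-3282} - 16390\right) + 8990 = \left(i \sqrt{3282} - 16390\right) + 8990 = \left(-16390 + i \sqrt{3282}\right) + 8990 = -7400 + i \sqrt{3282} \approx -7400.0 + 57.289 i$)
$\sqrt{V + z{\left(-188 \right)}} = \sqrt{\left(-7400 + i \sqrt{3282}\right) - 106} = \sqrt{-7506 + i \sqrt{3282}}$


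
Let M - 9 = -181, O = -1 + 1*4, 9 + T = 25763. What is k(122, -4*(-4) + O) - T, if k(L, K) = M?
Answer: -25926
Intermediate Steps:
T = 25754 (T = -9 + 25763 = 25754)
O = 3 (O = -1 + 4 = 3)
M = -172 (M = 9 - 181 = -172)
k(L, K) = -172
k(122, -4*(-4) + O) - T = -172 - 1*25754 = -172 - 25754 = -25926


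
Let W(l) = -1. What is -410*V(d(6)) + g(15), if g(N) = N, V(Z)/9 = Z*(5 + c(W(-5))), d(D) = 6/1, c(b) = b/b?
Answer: -132825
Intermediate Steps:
c(b) = 1
d(D) = 6 (d(D) = 6*1 = 6)
V(Z) = 54*Z (V(Z) = 9*(Z*(5 + 1)) = 9*(Z*6) = 9*(6*Z) = 54*Z)
-410*V(d(6)) + g(15) = -22140*6 + 15 = -410*324 + 15 = -132840 + 15 = -132825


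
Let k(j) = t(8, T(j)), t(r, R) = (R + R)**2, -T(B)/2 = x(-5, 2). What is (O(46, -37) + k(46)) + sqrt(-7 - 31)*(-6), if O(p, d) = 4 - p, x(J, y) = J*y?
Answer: 1558 - 6*I*sqrt(38) ≈ 1558.0 - 36.987*I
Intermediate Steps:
T(B) = 20 (T(B) = -(-10)*2 = -2*(-10) = 20)
t(r, R) = 4*R**2 (t(r, R) = (2*R)**2 = 4*R**2)
k(j) = 1600 (k(j) = 4*20**2 = 4*400 = 1600)
(O(46, -37) + k(46)) + sqrt(-7 - 31)*(-6) = ((4 - 1*46) + 1600) + sqrt(-7 - 31)*(-6) = ((4 - 46) + 1600) + sqrt(-38)*(-6) = (-42 + 1600) + (I*sqrt(38))*(-6) = 1558 - 6*I*sqrt(38)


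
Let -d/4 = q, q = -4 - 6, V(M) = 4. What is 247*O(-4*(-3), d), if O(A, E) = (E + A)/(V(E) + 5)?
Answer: 12844/9 ≈ 1427.1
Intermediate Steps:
q = -10
d = 40 (d = -4*(-10) = 40)
O(A, E) = A/9 + E/9 (O(A, E) = (E + A)/(4 + 5) = (A + E)/9 = (A + E)*(⅑) = A/9 + E/9)
247*O(-4*(-3), d) = 247*((-4*(-3))/9 + (⅑)*40) = 247*((⅑)*12 + 40/9) = 247*(4/3 + 40/9) = 247*(52/9) = 12844/9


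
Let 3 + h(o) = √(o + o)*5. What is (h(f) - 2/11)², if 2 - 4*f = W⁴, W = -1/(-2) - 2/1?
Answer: -109025/3872 - 1225*I*√2/44 ≈ -28.157 - 39.373*I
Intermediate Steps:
W = -3/2 (W = -1*(-½) - 2*1 = ½ - 2 = -3/2 ≈ -1.5000)
f = -49/64 (f = ½ - (-3/2)⁴/4 = ½ - ¼*81/16 = ½ - 81/64 = -49/64 ≈ -0.76563)
h(o) = -3 + 5*√2*√o (h(o) = -3 + √(o + o)*5 = -3 + √(2*o)*5 = -3 + (√2*√o)*5 = -3 + 5*√2*√o)
(h(f) - 2/11)² = ((-3 + 5*√2*√(-49/64)) - 2/11)² = ((-3 + 5*√2*(7*I/8)) - 2*1/11)² = ((-3 + 35*I*√2/8) - 2/11)² = (-35/11 + 35*I*√2/8)²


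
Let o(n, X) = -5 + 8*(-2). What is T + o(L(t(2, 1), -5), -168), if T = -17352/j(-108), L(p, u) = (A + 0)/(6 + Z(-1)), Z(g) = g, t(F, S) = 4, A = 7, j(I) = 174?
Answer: -3501/29 ≈ -120.72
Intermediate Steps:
L(p, u) = 7/5 (L(p, u) = (7 + 0)/(6 - 1) = 7/5)
o(n, X) = -21 (o(n, X) = -5 - 16 = -21)
T = -2892/29 (T = -17352/174 = -17352*1/174 = -2892/29 ≈ -99.724)
T + o(L(t(2, 1), -5), -168) = -2892/29 - 21 = -3501/29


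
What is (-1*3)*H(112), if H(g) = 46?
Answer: -138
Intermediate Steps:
(-1*3)*H(112) = -1*3*46 = -3*46 = -138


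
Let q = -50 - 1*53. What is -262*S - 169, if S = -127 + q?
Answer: 60091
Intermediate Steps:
q = -103 (q = -50 - 53 = -103)
S = -230 (S = -127 - 103 = -230)
-262*S - 169 = -262*(-230) - 169 = 60260 - 169 = 60091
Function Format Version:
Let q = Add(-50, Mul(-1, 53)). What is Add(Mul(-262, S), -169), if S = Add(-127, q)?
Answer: 60091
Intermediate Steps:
q = -103 (q = Add(-50, -53) = -103)
S = -230 (S = Add(-127, -103) = -230)
Add(Mul(-262, S), -169) = Add(Mul(-262, -230), -169) = Add(60260, -169) = 60091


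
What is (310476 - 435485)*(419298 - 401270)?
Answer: -2253662252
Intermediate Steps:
(310476 - 435485)*(419298 - 401270) = -125009*18028 = -2253662252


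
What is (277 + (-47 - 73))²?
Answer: 24649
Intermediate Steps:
(277 + (-47 - 73))² = (277 - 120)² = 157² = 24649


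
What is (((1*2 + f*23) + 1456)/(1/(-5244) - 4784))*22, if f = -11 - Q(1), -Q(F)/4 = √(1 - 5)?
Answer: -139018440/25087297 - 21227712*I/25087297 ≈ -5.5414 - 0.84615*I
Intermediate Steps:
Q(F) = -8*I (Q(F) = -4*√(1 - 5) = -8*I)
f = -11 + 8*I (f = -11 - (-8)*I = -11 + 8*I ≈ -11.0 + 8.0*I)
(((1*2 + f*23) + 1456)/(1/(-5244) - 4784))*22 = (((1*2 + (-11 + 8*I)*23) + 1456)/(1/(-5244) - 4784))*22 = (((2 + (-253 + 184*I)) + 1456)/(-1/5244 - 4784))*22 = (((-251 + 184*I) + 1456)/(-25087297/5244))*22 = ((1205 + 184*I)*(-5244/25087297))*22 = (-6319020/25087297 - 964896*I/25087297)*22 = -139018440/25087297 - 21227712*I/25087297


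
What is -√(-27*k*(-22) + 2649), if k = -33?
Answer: -I*√16953 ≈ -130.2*I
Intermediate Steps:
-√(-27*k*(-22) + 2649) = -√(-27*(-33)*(-22) + 2649) = -√(891*(-22) + 2649) = -√(-19602 + 2649) = -√(-16953) = -I*√16953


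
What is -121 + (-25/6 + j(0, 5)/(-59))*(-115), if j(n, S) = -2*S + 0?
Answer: 119891/354 ≈ 338.68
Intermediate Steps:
j(n, S) = -2*S
-121 + (-25/6 + j(0, 5)/(-59))*(-115) = -121 + (-25/6 - 2*5/(-59))*(-115) = -121 + (-25*1/6 - 10*(-1/59))*(-115) = -121 + (-25/6 + 10/59)*(-115) = -121 - 1415/354*(-115) = -121 + 162725/354 = 119891/354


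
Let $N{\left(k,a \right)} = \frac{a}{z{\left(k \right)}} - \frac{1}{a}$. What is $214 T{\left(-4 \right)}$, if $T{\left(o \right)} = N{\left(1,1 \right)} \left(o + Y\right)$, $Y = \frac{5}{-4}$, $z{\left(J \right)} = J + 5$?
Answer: $\frac{3745}{4} \approx 936.25$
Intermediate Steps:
$z{\left(J \right)} = 5 + J$
$N{\left(k,a \right)} = - \frac{1}{a} + \frac{a}{5 + k}$ ($N{\left(k,a \right)} = \frac{a}{5 + k} - \frac{1}{a} = - \frac{1}{a} + \frac{a}{5 + k}$)
$Y = - \frac{5}{4}$ ($Y = 5 \left(- \frac{1}{4}\right) = - \frac{5}{4} \approx -1.25$)
$T{\left(o \right)} = \frac{25}{24} - \frac{5 o}{6}$ ($T{\left(o \right)} = \frac{-5 + 1^{2} - 1}{1 \left(5 + 1\right)} \left(o - \frac{5}{4}\right) = 1 \cdot \frac{1}{6} \left(-5 + 1 - 1\right) \left(- \frac{5}{4} + o\right) = 1 \cdot \frac{1}{6} \left(-5\right) \left(- \frac{5}{4} + o\right) = - \frac{5 \left(- \frac{5}{4} + o\right)}{6} = \frac{25}{24} - \frac{5 o}{6}$)
$214 T{\left(-4 \right)} = 214 \left(\frac{25}{24} - - \frac{10}{3}\right) = 214 \left(\frac{25}{24} + \frac{10}{3}\right) = 214 \cdot \frac{35}{8} = \frac{3745}{4}$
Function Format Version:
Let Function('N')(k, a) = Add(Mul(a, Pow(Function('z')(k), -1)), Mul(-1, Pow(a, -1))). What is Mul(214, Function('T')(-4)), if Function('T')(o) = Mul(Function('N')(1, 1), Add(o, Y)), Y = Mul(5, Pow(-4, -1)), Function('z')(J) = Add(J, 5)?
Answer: Rational(3745, 4) ≈ 936.25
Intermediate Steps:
Function('z')(J) = Add(5, J)
Function('N')(k, a) = Add(Mul(-1, Pow(a, -1)), Mul(a, Pow(Add(5, k), -1))) (Function('N')(k, a) = Add(Mul(a, Pow(Add(5, k), -1)), Mul(-1, Pow(a, -1))) = Add(Mul(-1, Pow(a, -1)), Mul(a, Pow(Add(5, k), -1))))
Y = Rational(-5, 4) (Y = Mul(5, Rational(-1, 4)) = Rational(-5, 4) ≈ -1.2500)
Function('T')(o) = Add(Rational(25, 24), Mul(Rational(-5, 6), o)) (Function('T')(o) = Mul(Mul(Pow(1, -1), Pow(Add(5, 1), -1), Add(-5, Pow(1, 2), Mul(-1, 1))), Add(o, Rational(-5, 4))) = Mul(Mul(1, Pow(6, -1), Add(-5, 1, -1)), Add(Rational(-5, 4), o)) = Mul(Mul(1, Rational(1, 6), -5), Add(Rational(-5, 4), o)) = Mul(Rational(-5, 6), Add(Rational(-5, 4), o)) = Add(Rational(25, 24), Mul(Rational(-5, 6), o)))
Mul(214, Function('T')(-4)) = Mul(214, Add(Rational(25, 24), Mul(Rational(-5, 6), -4))) = Mul(214, Add(Rational(25, 24), Rational(10, 3))) = Mul(214, Rational(35, 8)) = Rational(3745, 4)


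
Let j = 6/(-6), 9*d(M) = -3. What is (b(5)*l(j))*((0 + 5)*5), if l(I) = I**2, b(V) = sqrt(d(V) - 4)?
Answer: 25*I*sqrt(39)/3 ≈ 52.042*I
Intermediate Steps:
d(M) = -1/3 (d(M) = (1/9)*(-3) = -1/3)
j = -1 (j = 6*(-1/6) = -1)
b(V) = I*sqrt(39)/3 (b(V) = sqrt(-1/3 - 4) = sqrt(-13/3) = I*sqrt(39)/3)
(b(5)*l(j))*((0 + 5)*5) = ((I*sqrt(39)/3)*(-1)**2)*((0 + 5)*5) = ((I*sqrt(39)/3)*1)*(5*5) = (I*sqrt(39)/3)*25 = 25*I*sqrt(39)/3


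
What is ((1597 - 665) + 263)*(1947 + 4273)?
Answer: 7432900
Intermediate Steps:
((1597 - 665) + 263)*(1947 + 4273) = (932 + 263)*6220 = 1195*6220 = 7432900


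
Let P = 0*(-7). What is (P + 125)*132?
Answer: 16500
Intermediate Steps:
P = 0
(P + 125)*132 = (0 + 125)*132 = 125*132 = 16500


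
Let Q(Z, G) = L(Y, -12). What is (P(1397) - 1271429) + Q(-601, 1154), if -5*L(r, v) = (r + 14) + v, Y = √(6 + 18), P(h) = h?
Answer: -6350162/5 - 2*√6/5 ≈ -1.2700e+6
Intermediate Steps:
Y = 2*√6 (Y = √24 = 2*√6 ≈ 4.8990)
L(r, v) = -14/5 - r/5 - v/5 (L(r, v) = -((r + 14) + v)/5 = -((14 + r) + v)/5 = -(14 + r + v)/5 = -14/5 - r/5 - v/5)
Q(Z, G) = -⅖ - 2*√6/5 (Q(Z, G) = -14/5 - 2*√6/5 - ⅕*(-12) = -14/5 - 2*√6/5 + 12/5 = -⅖ - 2*√6/5)
(P(1397) - 1271429) + Q(-601, 1154) = (1397 - 1271429) + (-⅖ - 2*√6/5) = -1270032 + (-⅖ - 2*√6/5) = -6350162/5 - 2*√6/5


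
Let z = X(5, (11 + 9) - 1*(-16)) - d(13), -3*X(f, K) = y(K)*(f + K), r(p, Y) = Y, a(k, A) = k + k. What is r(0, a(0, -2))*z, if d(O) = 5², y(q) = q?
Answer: 0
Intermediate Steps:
d(O) = 25
a(k, A) = 2*k
X(f, K) = -K*(K + f)/3 (X(f, K) = -K*(f + K)/3 = -K*(K + f)/3)
z = -517 (z = -((11 + 9) - 1*(-16))*(((11 + 9) - 1*(-16)) + 5)/3 - 1*25 = -(20 + 16)*((20 + 16) + 5)/3 - 25 = -⅓*36*(36 + 5) - 25 = -⅓*36*41 - 25 = -492 - 25 = -517)
r(0, a(0, -2))*z = (2*0)*(-517) = 0*(-517) = 0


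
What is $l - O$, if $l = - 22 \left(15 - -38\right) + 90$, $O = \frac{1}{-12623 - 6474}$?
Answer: $- \frac{20548371}{19097} \approx -1076.0$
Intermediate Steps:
$O = - \frac{1}{19097}$ ($O = \frac{1}{-19097} = - \frac{1}{19097} \approx -5.2364 \cdot 10^{-5}$)
$l = -1076$ ($l = - 22 \left(15 + 38\right) + 90 = \left(-22\right) 53 + 90 = -1166 + 90 = -1076$)
$l - O = -1076 - - \frac{1}{19097} = -1076 + \frac{1}{19097} = - \frac{20548371}{19097}$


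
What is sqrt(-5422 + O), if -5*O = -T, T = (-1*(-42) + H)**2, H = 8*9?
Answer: I*sqrt(70570)/5 ≈ 53.13*I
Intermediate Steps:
H = 72
T = 12996 (T = (-1*(-42) + 72)**2 = (42 + 72)**2 = 114**2 = 12996)
O = 12996/5 (O = -(-1)*12996/5 = -1/5*(-12996) = 12996/5 ≈ 2599.2)
sqrt(-5422 + O) = sqrt(-5422 + 12996/5) = sqrt(-14114/5) = I*sqrt(70570)/5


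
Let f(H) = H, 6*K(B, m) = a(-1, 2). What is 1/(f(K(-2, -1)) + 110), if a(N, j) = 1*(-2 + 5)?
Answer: 2/221 ≈ 0.0090498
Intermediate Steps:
a(N, j) = 3 (a(N, j) = 1*3 = 3)
K(B, m) = ½ (K(B, m) = (⅙)*3 = ½)
1/(f(K(-2, -1)) + 110) = 1/(½ + 110) = 1/(221/2) = 2/221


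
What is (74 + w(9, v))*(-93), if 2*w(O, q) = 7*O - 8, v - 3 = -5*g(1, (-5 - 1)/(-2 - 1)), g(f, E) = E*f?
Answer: -18879/2 ≈ -9439.5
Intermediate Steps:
v = -7 (v = 3 - 5*(-5 - 1)/(-2 - 1) = 3 - 5*(-6/(-3)) = 3 - 5*(-6*(-⅓)) = 3 - 10 = -7)
w(O, q) = -4 + 7*O/2 (w(O, q) = (7*O - 8)/2 = (-8 + 7*O)/2 = -4 + 7*O/2)
(74 + w(9, v))*(-93) = (74 + (-4 + (7/2)*9))*(-93) = (74 + (-4 + 63/2))*(-93) = (74 + 55/2)*(-93) = (203/2)*(-93) = -18879/2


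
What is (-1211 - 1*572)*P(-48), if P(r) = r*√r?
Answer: 342336*I*√3 ≈ 5.9294e+5*I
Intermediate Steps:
P(r) = r^(3/2)
(-1211 - 1*572)*P(-48) = (-1211 - 1*572)*(-48)^(3/2) = (-1211 - 572)*(-192*I*√3) = -(-342336)*I*√3 = 342336*I*√3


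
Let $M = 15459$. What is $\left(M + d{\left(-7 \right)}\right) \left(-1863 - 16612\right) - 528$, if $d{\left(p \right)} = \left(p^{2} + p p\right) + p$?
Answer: $-287286778$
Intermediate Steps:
$d{\left(p \right)} = p + 2 p^{2}$ ($d{\left(p \right)} = \left(p^{2} + p^{2}\right) + p = 2 p^{2} + p = p + 2 p^{2}$)
$\left(M + d{\left(-7 \right)}\right) \left(-1863 - 16612\right) - 528 = \left(15459 - 7 \left(1 + 2 \left(-7\right)\right)\right) \left(-1863 - 16612\right) - 528 = \left(15459 - 7 \left(1 - 14\right)\right) \left(-18475\right) - 528 = \left(15459 - -91\right) \left(-18475\right) - 528 = \left(15459 + 91\right) \left(-18475\right) - 528 = 15550 \left(-18475\right) - 528 = -287286250 - 528 = -287286778$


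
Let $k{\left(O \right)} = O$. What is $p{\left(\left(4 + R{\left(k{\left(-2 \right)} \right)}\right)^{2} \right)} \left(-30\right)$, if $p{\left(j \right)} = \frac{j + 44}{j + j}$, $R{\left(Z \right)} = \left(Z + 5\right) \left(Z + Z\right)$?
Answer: $- \frac{405}{16} \approx -25.313$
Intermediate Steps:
$R{\left(Z \right)} = 2 Z \left(5 + Z\right)$ ($R{\left(Z \right)} = \left(5 + Z\right) 2 Z = 2 Z \left(5 + Z\right)$)
$p{\left(j \right)} = \frac{44 + j}{2 j}$
$p{\left(\left(4 + R{\left(k{\left(-2 \right)} \right)}\right)^{2} \right)} \left(-30\right) = \frac{44 + \left(4 + 2 \left(-2\right) \left(5 - 2\right)\right)^{2}}{2 \left(4 + 2 \left(-2\right) \left(5 - 2\right)\right)^{2}} \left(-30\right) = \frac{44 + \left(4 + 2 \left(-2\right) 3\right)^{2}}{2 \left(4 + 2 \left(-2\right) 3\right)^{2}} \left(-30\right) = \frac{44 + \left(4 - 12\right)^{2}}{2 \left(4 - 12\right)^{2}} \left(-30\right) = \frac{44 + \left(-8\right)^{2}}{2 \left(-8\right)^{2}} \left(-30\right) = \frac{44 + 64}{2 \cdot 64} \left(-30\right) = \frac{1}{2} \cdot \frac{1}{64} \cdot 108 \left(-30\right) = \frac{27}{32} \left(-30\right) = - \frac{405}{16}$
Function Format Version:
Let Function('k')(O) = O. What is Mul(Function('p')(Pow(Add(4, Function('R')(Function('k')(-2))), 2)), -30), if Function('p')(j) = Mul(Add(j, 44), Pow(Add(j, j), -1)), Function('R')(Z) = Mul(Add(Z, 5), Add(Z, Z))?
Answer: Rational(-405, 16) ≈ -25.313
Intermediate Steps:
Function('R')(Z) = Mul(2, Z, Add(5, Z)) (Function('R')(Z) = Mul(Add(5, Z), Mul(2, Z)) = Mul(2, Z, Add(5, Z)))
Function('p')(j) = Mul(Rational(1, 2), Pow(j, -1), Add(44, j)) (Function('p')(j) = Mul(Add(44, j), Pow(Mul(2, j), -1)) = Mul(Add(44, j), Mul(Rational(1, 2), Pow(j, -1))) = Mul(Rational(1, 2), Pow(j, -1), Add(44, j)))
Mul(Function('p')(Pow(Add(4, Function('R')(Function('k')(-2))), 2)), -30) = Mul(Mul(Rational(1, 2), Pow(Pow(Add(4, Mul(2, -2, Add(5, -2))), 2), -1), Add(44, Pow(Add(4, Mul(2, -2, Add(5, -2))), 2))), -30) = Mul(Mul(Rational(1, 2), Pow(Pow(Add(4, Mul(2, -2, 3)), 2), -1), Add(44, Pow(Add(4, Mul(2, -2, 3)), 2))), -30) = Mul(Mul(Rational(1, 2), Pow(Pow(Add(4, -12), 2), -1), Add(44, Pow(Add(4, -12), 2))), -30) = Mul(Mul(Rational(1, 2), Pow(Pow(-8, 2), -1), Add(44, Pow(-8, 2))), -30) = Mul(Mul(Rational(1, 2), Pow(64, -1), Add(44, 64)), -30) = Mul(Mul(Rational(1, 2), Rational(1, 64), 108), -30) = Mul(Rational(27, 32), -30) = Rational(-405, 16)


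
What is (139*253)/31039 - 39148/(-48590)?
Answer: 1461939651/754092505 ≈ 1.9387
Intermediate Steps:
(139*253)/31039 - 39148/(-48590) = 35167*(1/31039) - 39148*(-1/48590) = 35167/31039 + 19574/24295 = 1461939651/754092505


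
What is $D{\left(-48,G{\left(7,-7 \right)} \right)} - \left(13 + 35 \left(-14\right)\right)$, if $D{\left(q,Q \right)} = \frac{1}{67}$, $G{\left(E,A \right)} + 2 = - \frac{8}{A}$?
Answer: $\frac{31960}{67} \approx 477.02$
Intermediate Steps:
$G{\left(E,A \right)} = -2 - \frac{8}{A}$
$D{\left(q,Q \right)} = \frac{1}{67}$
$D{\left(-48,G{\left(7,-7 \right)} \right)} - \left(13 + 35 \left(-14\right)\right) = \frac{1}{67} - \left(13 + 35 \left(-14\right)\right) = \frac{1}{67} - \left(13 - 490\right) = \frac{1}{67} - -477 = \frac{1}{67} + 477 = \frac{31960}{67}$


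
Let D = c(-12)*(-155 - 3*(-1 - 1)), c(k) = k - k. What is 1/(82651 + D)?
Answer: 1/82651 ≈ 1.2099e-5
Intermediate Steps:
c(k) = 0
D = 0 (D = 0*(-155 - 3*(-1 - 1)) = 0*(-155 - 3*(-2)) = 0*(-155 + 6) = 0*(-149) = 0)
1/(82651 + D) = 1/(82651 + 0) = 1/82651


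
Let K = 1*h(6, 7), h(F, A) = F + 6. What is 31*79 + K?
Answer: 2461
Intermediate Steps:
h(F, A) = 6 + F
K = 12 (K = 1*(6 + 6) = 1*12 = 12)
31*79 + K = 31*79 + 12 = 2449 + 12 = 2461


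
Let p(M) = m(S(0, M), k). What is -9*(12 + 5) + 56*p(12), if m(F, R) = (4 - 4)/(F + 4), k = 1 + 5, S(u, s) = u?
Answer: -153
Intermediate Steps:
k = 6
m(F, R) = 0 (m(F, R) = 0/(4 + F) = 0)
p(M) = 0
-9*(12 + 5) + 56*p(12) = -9*(12 + 5) + 56*0 = -9*17 + 0 = -153 + 0 = -153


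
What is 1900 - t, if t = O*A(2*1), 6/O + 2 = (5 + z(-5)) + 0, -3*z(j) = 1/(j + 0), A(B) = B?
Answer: 43610/23 ≈ 1896.1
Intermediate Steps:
z(j) = -1/(3*j) (z(j) = -1/(3*(j + 0)) = -1/(3*j))
O = 45/23 (O = 6/(-2 + ((5 - ⅓/(-5)) + 0)) = 6/(-2 + ((5 - ⅓*(-⅕)) + 0)) = 6/(-2 + ((5 + 1/15) + 0)) = 6/(-2 + (76/15 + 0)) = 6/(-2 + 76/15) = 6/(46/15) = 6*(15/46) = 45/23 ≈ 1.9565)
t = 90/23 (t = 45*(2*1)/23 = (45/23)*2 = 90/23 ≈ 3.9130)
1900 - t = 1900 - 1*90/23 = 1900 - 90/23 = 43610/23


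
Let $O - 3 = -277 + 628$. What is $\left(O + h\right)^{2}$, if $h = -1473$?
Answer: $1252161$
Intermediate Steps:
$O = 354$ ($O = 3 + \left(-277 + 628\right) = 3 + 351 = 354$)
$\left(O + h\right)^{2} = \left(354 - 1473\right)^{2} = \left(-1119\right)^{2} = 1252161$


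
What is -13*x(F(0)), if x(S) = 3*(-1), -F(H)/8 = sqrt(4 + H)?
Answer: 39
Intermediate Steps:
F(H) = -8*sqrt(4 + H)
x(S) = -3
-13*x(F(0)) = -13*(-3) = 39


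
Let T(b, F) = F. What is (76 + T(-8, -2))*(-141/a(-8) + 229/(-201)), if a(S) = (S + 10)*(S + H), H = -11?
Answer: 726643/3819 ≈ 190.27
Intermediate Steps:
a(S) = (-11 + S)*(10 + S) (a(S) = (S + 10)*(S - 11) = (10 + S)*(-11 + S) = (-11 + S)*(10 + S))
(76 + T(-8, -2))*(-141/a(-8) + 229/(-201)) = (76 - 2)*(-141/(-110 + (-8)² - 1*(-8)) + 229/(-201)) = 74*(-141/(-110 + 64 + 8) + 229*(-1/201)) = 74*(-141/(-38) - 229/201) = 74*(-141*(-1/38) - 229/201) = 74*(141/38 - 229/201) = 74*(19639/7638) = 726643/3819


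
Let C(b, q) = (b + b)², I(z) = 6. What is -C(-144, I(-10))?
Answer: -82944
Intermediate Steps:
C(b, q) = 4*b² (C(b, q) = (2*b)² = 4*b²)
-C(-144, I(-10)) = -4*(-144)² = -4*20736 = -1*82944 = -82944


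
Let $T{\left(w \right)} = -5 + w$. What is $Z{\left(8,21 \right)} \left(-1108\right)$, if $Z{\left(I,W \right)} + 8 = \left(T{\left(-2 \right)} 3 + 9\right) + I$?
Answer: $13296$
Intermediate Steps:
$Z{\left(I,W \right)} = -20 + I$ ($Z{\left(I,W \right)} = -8 + \left(\left(\left(-5 - 2\right) 3 + 9\right) + I\right) = -8 + \left(\left(\left(-7\right) 3 + 9\right) + I\right) = -8 + \left(\left(-21 + 9\right) + I\right) = -8 + \left(-12 + I\right) = -20 + I$)
$Z{\left(8,21 \right)} \left(-1108\right) = \left(-20 + 8\right) \left(-1108\right) = \left(-12\right) \left(-1108\right) = 13296$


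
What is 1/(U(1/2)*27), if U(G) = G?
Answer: 2/27 ≈ 0.074074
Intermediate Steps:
1/(U(1/2)*27) = 1/(27/2) = 2/27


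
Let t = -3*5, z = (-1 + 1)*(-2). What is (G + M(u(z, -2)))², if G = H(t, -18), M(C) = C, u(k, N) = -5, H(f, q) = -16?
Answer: 441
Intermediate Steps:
z = 0 (z = 0*(-2) = 0)
t = -15
G = -16
(G + M(u(z, -2)))² = (-16 - 5)² = (-21)² = 441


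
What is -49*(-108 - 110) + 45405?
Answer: 56087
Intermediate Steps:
-49*(-108 - 110) + 45405 = -49*(-218) + 45405 = 10682 + 45405 = 56087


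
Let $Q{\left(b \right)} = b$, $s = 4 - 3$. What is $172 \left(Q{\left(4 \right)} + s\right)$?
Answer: $860$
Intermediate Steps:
$s = 1$ ($s = 4 - 3 = 1$)
$172 \left(Q{\left(4 \right)} + s\right) = 172 \left(4 + 1\right) = 172 \cdot 5 = 860$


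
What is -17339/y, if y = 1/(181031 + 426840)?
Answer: -10539875269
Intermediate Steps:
y = 1/607871 ≈ 1.6451e-6
-17339/y = -17339/1/607871 = -17339*607871 = -10539875269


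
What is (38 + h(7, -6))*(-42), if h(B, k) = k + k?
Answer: -1092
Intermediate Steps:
h(B, k) = 2*k
(38 + h(7, -6))*(-42) = (38 + 2*(-6))*(-42) = (38 - 12)*(-42) = 26*(-42) = -1092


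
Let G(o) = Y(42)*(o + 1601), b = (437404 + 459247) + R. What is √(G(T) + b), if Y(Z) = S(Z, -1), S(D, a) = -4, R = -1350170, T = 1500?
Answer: I*√465923 ≈ 682.59*I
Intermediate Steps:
Y(Z) = -4
b = -453519 (b = (437404 + 459247) - 1350170 = 896651 - 1350170 = -453519)
G(o) = -6404 - 4*o (G(o) = -4*(o + 1601) = -4*(1601 + o) = -6404 - 4*o)
√(G(T) + b) = √((-6404 - 4*1500) - 453519) = √((-6404 - 6000) - 453519) = √(-12404 - 453519) = √(-465923) = I*√465923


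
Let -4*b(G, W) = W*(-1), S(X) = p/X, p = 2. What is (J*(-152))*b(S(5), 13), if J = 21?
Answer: -10374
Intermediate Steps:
S(X) = 2/X
b(G, W) = W/4 (b(G, W) = -W*(-1)/4 = -(-1)*W/4 = W/4)
(J*(-152))*b(S(5), 13) = (21*(-152))*((¼)*13) = -3192*13/4 = -10374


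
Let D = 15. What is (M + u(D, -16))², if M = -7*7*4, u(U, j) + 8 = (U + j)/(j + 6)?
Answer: 4157521/100 ≈ 41575.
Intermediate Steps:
u(U, j) = -8 + (U + j)/(6 + j) (u(U, j) = -8 + (U + j)/(j + 6) = -8 + (U + j)/(6 + j))
M = -196 (M = -49*4 = -196)
(M + u(D, -16))² = (-196 + (-48 + 15 - 7*(-16))/(6 - 16))² = (-196 + (-48 + 15 + 112)/(-10))² = (-196 - ⅒*79)² = (-196 - 79/10)² = (-2039/10)² = 4157521/100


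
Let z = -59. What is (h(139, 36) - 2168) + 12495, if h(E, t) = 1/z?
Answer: 609292/59 ≈ 10327.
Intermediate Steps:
h(E, t) = -1/59 (h(E, t) = 1/(-59) = -1/59)
(h(139, 36) - 2168) + 12495 = (-1/59 - 2168) + 12495 = -127913/59 + 12495 = 609292/59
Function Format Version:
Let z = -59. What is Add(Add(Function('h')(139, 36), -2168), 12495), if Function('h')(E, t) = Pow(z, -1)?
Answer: Rational(609292, 59) ≈ 10327.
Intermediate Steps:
Function('h')(E, t) = Rational(-1, 59) (Function('h')(E, t) = Pow(-59, -1) = Rational(-1, 59))
Add(Add(Function('h')(139, 36), -2168), 12495) = Add(Add(Rational(-1, 59), -2168), 12495) = Add(Rational(-127913, 59), 12495) = Rational(609292, 59)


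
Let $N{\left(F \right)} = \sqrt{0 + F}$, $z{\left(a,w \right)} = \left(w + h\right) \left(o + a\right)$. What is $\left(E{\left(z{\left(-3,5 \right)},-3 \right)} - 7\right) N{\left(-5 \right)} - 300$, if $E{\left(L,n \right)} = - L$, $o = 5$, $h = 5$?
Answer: $-300 - 27 i \sqrt{5} \approx -300.0 - 60.374 i$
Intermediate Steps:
$z{\left(a,w \right)} = \left(5 + a\right) \left(5 + w\right)$ ($z{\left(a,w \right)} = \left(w + 5\right) \left(5 + a\right) = \left(5 + w\right) \left(5 + a\right) = \left(5 + a\right) \left(5 + w\right)$)
$N{\left(F \right)} = \sqrt{F}$
$\left(E{\left(z{\left(-3,5 \right)},-3 \right)} - 7\right) N{\left(-5 \right)} - 300 = \left(- (25 + 5 \left(-3\right) + 5 \cdot 5 - 15) - 7\right) \sqrt{-5} - 300 = \left(- (25 - 15 + 25 - 15) - 7\right) i \sqrt{5} - 300 = \left(\left(-1\right) 20 - 7\right) i \sqrt{5} - 300 = \left(-20 - 7\right) i \sqrt{5} - 300 = - 27 i \sqrt{5} - 300 = -300 - 27 i \sqrt{5}$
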